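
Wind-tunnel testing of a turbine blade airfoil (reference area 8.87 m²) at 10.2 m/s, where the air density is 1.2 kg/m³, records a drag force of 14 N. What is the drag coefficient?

From D = ½ρv²S·CD, rearranging gives CD = 2D/(ρv²S).
CD = 2 × 14 / (1.2 × 10.2² × 8.87) = 0.0253

CD = 0.0253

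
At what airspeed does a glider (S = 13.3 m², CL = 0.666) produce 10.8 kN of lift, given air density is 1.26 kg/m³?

L = ½ρv²S·CL ⇒ v = √(2L/(ρ·S·CL))
v = √(2 × 10800 / (1.26 × 13.3 × 0.666)) = √1935 = 44 m/s

v = 44 m/s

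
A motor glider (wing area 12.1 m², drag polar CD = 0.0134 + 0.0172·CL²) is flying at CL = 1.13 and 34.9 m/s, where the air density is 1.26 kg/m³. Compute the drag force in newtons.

CD = 0.0134 + 0.0172 × 1.13² = 0.03536
D = ½ρv²S·CD = ½ × 1.26 × 34.9² × 12.1 × 0.03536 = 328 N

D = 328 N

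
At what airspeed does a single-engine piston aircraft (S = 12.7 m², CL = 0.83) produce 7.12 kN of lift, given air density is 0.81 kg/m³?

v = 40.8 m/s

L = ½ρv²S·CL ⇒ v = √(2L/(ρ·S·CL))
v = √(2 × 7120 / (0.81 × 12.7 × 0.83)) = √1668 = 40.8 m/s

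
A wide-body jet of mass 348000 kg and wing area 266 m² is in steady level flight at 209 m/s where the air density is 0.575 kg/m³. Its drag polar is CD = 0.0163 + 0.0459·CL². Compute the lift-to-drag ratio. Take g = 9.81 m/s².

L/D = 15.9

Level flight ⇒ L = W = m·g = 348000 × 9.81 = 3.4139×10^6 N.
q = ½ρv² = ½ × 0.575 × 209² = 12560 Pa.
CL = W/(q·S) = 3.4139×10^6 / (12560 × 266) = 1.022.
CD = 0.0163 + 0.0459 × 1.022² = 0.06424.
L/D = CL/CD = 1.022 / 0.06424 = 15.9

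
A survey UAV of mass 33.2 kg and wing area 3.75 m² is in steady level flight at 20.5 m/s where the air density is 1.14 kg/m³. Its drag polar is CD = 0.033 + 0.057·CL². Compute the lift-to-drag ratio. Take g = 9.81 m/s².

L/D = 8.95

In steady level flight, lift balances weight: W = mg = 33.2 × 9.81 = 325.69 N.
Dynamic pressure q = 0.5 × 1.14 × 20.5² = 239.5 Pa.
Required CL = L/(qS) = 325.69/(239.5·3.75) = 0.3626.
CD = 0.033 + 0.057 × 0.3626² = 0.04049.
L/D = CL/CD = 0.3626 / 0.04049 = 8.95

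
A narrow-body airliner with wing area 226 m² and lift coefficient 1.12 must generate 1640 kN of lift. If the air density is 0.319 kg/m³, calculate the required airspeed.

L = ½ρv²S·CL ⇒ v = √(2L/(ρ·S·CL))
v = √(2 × 1.64×10^6 / (0.319 × 226 × 1.12)) = √40620 = 202 m/s

v = 202 m/s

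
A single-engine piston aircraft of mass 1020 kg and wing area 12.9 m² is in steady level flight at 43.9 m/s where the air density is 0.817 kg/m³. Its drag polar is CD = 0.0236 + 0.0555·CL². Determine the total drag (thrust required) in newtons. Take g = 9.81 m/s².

D = 787 N

Level flight ⇒ L = W = m·g = 1020 × 9.81 = 10006 N.
Dynamic pressure q = 0.5 × 0.817 × 43.9² = 787.3 Pa.
CL = W/(q·S) = 10006 / (787.3 × 12.9) = 0.9853.
CD = 0.0236 + 0.0555 × 0.9853² = 0.07748.
D = q·S·CD = 787.3 × 12.9 × 0.07748 = 786.8 N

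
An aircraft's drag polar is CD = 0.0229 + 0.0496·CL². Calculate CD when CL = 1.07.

CD = 0.0797

CD = 0.0229 + 0.0496 × 1.07² = 0.0229 + 0.05679 = 0.0797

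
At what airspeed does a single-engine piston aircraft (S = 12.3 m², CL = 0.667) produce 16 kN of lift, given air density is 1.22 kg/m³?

v = 56.5 m/s

L = ½ρv²S·CL ⇒ v = √(2L/(ρ·S·CL))
v = √(2 × 16000 / (1.22 × 12.3 × 0.667)) = √3197 = 56.5 m/s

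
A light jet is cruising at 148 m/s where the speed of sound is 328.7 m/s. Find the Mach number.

M = 0.45

M = v/a = 148 / 328.7 = 0.45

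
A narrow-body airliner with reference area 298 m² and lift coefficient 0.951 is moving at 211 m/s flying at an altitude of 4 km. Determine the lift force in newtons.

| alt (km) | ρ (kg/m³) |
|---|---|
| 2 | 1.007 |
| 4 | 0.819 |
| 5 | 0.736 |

At 4 km, from the table: ρ = 0.819 kg/m³.
Dynamic pressure q = ½ρv² = ½ × 0.819 × 211² = 18230 Pa.
L = q·S·CL = 18230 × 298 × 0.951 = 5.17×10^6 N ≈ 5170 kN

L = 5.17×10^6 N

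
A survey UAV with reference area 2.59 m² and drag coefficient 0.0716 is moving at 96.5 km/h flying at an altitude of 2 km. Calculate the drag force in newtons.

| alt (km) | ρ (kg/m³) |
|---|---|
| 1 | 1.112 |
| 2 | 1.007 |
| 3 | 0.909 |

At 2 km, from the table: ρ = 1.007 kg/m³.
Convert speed: v = 96.5 km/h ÷ 3.6 = 26.81 m/s.
Dynamic pressure q = ½ρv² = ½ × 1.007 × 26.81² = 361.8 Pa.
D = q·S·CD = 361.8 × 2.59 × 0.0716 = 67.1 N

D = 67.1 N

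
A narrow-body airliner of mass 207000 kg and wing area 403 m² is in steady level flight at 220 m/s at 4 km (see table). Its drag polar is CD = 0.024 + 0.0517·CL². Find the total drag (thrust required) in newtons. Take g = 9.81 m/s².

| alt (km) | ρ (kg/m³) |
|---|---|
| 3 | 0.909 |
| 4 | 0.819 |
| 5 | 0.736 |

At 4 km, from the table: ρ = 0.819 kg/m³.
Weight W = mg = 207000 × 9.81 = 2.0307×10^6 N; in level flight L = W.
q = ½ρv² = ½ × 0.819 × 220² = 19820 Pa.
CL = 2W/(ρv²S) = 2×2.0307×10^6/(0.819×220²×403) = 0.2542.
CD = 0.024 + 0.0517 × 0.2542² = 0.02734.
D = q·S·CD = 19820 × 403 × 0.02734 = 2.184×10^5 N

D = 2.18×10^5 N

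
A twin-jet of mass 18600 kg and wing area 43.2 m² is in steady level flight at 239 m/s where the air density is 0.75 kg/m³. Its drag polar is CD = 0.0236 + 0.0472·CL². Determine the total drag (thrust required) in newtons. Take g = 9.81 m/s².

D = 23500 N

In steady level flight, lift balances weight: W = mg = 18600 × 9.81 = 1.8247×10^5 N.
Dynamic pressure q = 0.5 × 0.75 × 239² = 21420 Pa.
CL = W/(q·S) = 1.8247×10^5 / (21420 × 43.2) = 0.1972.
CD = 0.0236 + 0.0472 × 0.1972² = 0.02544.
D = q·S·CD = 21420 × 43.2 × 0.02544 = 23540 N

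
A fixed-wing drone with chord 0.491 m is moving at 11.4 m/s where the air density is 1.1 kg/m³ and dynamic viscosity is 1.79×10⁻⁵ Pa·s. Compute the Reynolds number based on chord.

Re = ρ·v·c/μ = 1.1 × 11.4 × 0.491 / (1.79×10⁻⁵) = 3.44×10^5

Re = 3.44×10^5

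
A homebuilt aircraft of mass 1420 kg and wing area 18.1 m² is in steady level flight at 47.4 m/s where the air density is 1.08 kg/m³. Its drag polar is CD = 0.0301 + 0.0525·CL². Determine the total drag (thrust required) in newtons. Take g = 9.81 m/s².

In steady level flight, lift balances weight: W = mg = 1420 × 9.81 = 13930 N.
q = ½ρv² = ½ × 1.08 × 47.4² = 1213 Pa.
Required CL = L/(qS) = 13930/(1213·18.1) = 0.6343.
CD = 0.0301 + 0.0525 × 0.6343² = 0.05123.
D = q·S·CD = 1213 × 18.1 × 0.05123 = 1125 N

D = 1120 N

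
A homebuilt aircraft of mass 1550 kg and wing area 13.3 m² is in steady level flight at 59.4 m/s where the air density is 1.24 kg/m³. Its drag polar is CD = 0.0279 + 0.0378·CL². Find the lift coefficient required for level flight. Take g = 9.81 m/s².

Weight W = mg = 1550 × 9.81 = 15206 N; in level flight L = W.
Dynamic pressure q = 0.5 × 1.24 × 59.4² = 2188 Pa.
CL = 2W/(ρv²S) = 2×15206/(1.24×59.4²×13.3) = 0.5226.

CL = 0.523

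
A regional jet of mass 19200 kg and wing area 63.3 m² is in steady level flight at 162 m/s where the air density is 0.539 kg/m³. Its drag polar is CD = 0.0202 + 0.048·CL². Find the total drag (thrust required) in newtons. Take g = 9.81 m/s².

Level flight ⇒ L = W = m·g = 19200 × 9.81 = 1.8835×10^5 N.
q = ½ρv² = ½ × 0.539 × 162² = 7073 Pa.
Required CL = L/(qS) = 1.8835×10^5/(7073·63.3) = 0.4207.
CD = 0.0202 + 0.048 × 0.4207² = 0.0287.
D = q·S·CD = 7073 × 63.3 × 0.0287 = 12850 N

D = 12800 N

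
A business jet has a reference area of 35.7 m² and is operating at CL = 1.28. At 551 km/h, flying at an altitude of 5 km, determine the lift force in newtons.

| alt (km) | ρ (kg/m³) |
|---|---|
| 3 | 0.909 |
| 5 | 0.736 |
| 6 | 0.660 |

At 5 km, from the table: ρ = 0.736 kg/m³.
Convert speed: v = 551 km/h ÷ 3.6 = 153.1 m/s.
L = ½ρv²S·CL = ½ × 0.736 × 153.1² × 35.7 × 1.28 = 3.94×10^5 N ≈ 394 kN

L = 3.94×10^5 N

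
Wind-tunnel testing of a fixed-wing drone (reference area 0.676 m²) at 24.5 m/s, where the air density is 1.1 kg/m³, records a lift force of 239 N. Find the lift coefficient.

CL = 1.07

From L = ½ρv²S·CL, rearranging gives CL = 2L/(ρv²S).
CL = 2 × 239 / (1.1 × 24.5² × 0.676) = 1.07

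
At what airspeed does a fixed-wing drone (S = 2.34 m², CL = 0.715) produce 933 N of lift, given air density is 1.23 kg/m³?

v = 30.1 m/s

L = ½ρv²S·CL ⇒ v = √(2L/(ρ·S·CL))
v = √(2 × 933 / (1.23 × 2.34 × 0.715)) = √906.7 = 30.1 m/s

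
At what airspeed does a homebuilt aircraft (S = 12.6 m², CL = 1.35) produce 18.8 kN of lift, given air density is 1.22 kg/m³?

v = 42.6 m/s

L = ½ρv²S·CL ⇒ v = √(2L/(ρ·S·CL))
v = √(2 × 18800 / (1.22 × 12.6 × 1.35)) = √1812 = 42.6 m/s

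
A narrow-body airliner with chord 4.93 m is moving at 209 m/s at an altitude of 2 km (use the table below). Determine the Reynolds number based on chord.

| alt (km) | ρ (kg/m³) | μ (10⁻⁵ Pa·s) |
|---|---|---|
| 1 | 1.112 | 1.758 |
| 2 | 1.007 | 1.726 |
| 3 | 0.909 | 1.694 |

At 2 km, from the table: ρ = 1.007 kg/m³, μ = 1.726×10⁻⁵ Pa·s.
Re = ρ·v·c/μ = 1.007 × 209 × 4.93 / (1.726×10⁻⁵) = 6.01×10^7

Re = 6.01×10^7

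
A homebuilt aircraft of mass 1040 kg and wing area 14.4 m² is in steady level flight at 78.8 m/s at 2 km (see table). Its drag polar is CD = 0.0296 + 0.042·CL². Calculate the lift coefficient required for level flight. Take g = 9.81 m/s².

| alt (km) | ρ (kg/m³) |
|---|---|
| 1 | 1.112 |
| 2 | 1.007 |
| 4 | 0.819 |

At 2 km, from the table: ρ = 1.007 kg/m³.
In steady level flight, lift balances weight: W = mg = 1040 × 9.81 = 10202 N.
Dynamic pressure q = 0.5 × 1.007 × 78.8² = 3126 Pa.
Required CL = L/(qS) = 10202/(3126·14.4) = 0.2266.

CL = 0.227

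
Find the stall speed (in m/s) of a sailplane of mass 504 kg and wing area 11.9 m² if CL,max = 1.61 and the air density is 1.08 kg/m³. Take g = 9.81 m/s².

V_stall = 21.9 m/s

Weight W = mg = 504 × 9.81 = 4944 N.
V_stall = √(2W/(ρ·S·CL,max)) = √(2 × 4944 / (1.08 × 11.9 × 1.61))
V_stall = √477.9 = 21.9 m/s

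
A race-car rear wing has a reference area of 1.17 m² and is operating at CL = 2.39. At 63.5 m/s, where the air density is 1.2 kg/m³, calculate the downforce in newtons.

L = 6770 N

L = ½ρv²S·CL = ½ × 1.2 × 63.5² × 1.17 × 2.39 = 6770 N ≈ 6.77 kN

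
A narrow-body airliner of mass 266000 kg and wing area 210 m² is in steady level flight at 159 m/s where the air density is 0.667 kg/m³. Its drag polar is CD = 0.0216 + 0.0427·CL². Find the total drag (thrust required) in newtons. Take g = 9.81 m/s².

In steady level flight, lift balances weight: W = mg = 266000 × 9.81 = 2.6095×10^6 N.
Dynamic pressure q = 0.5 × 0.667 × 159² = 8431 Pa.
CL = W/(q·S) = 2.6095×10^6 / (8431 × 210) = 1.474.
CD = 0.0216 + 0.0427 × 1.474² = 0.1143.
D = q·S·CD = 8431 × 210 × 0.1143 = 2.025×10^5 N

D = 2.02×10^5 N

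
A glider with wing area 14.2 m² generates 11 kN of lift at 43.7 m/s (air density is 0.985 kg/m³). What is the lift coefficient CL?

From L = ½ρv²S·CL, rearranging gives CL = 2L/(ρv²S).
CL = 2 × 11000 / (0.985 × 43.7² × 14.2) = 0.824

CL = 0.824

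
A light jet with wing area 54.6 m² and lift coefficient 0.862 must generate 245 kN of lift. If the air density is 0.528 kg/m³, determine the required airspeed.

L = ½ρv²S·CL ⇒ v = √(2L/(ρ·S·CL))
v = √(2 × 2.45×10^5 / (0.528 × 54.6 × 0.862)) = √19720 = 140 m/s

v = 140 m/s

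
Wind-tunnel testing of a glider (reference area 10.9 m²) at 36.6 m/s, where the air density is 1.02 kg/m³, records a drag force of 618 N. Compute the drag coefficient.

From D = ½ρv²S·CD, rearranging gives CD = 2D/(ρv²S).
CD = 2 × 618 / (1.02 × 36.6² × 10.9) = 0.083

CD = 0.083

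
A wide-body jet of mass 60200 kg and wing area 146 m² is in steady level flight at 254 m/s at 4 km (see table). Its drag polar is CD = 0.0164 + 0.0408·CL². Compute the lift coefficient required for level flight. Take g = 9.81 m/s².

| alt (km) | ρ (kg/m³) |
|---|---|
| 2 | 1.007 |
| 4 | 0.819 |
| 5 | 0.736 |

CL = 0.153

At 4 km, from the table: ρ = 0.819 kg/m³.
In steady level flight, lift balances weight: W = mg = 60200 × 9.81 = 5.9056×10^5 N.
q = ½ρv² = ½ × 0.819 × 254² = 26420 Pa.
CL = 2W/(ρv²S) = 2×5.9056×10^5/(0.819×254²×146) = 0.1531.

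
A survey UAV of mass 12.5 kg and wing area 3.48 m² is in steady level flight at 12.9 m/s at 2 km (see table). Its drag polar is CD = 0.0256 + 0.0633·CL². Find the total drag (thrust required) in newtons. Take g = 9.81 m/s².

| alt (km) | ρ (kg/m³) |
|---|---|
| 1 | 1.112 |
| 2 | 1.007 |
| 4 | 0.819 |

At 2 km, from the table: ρ = 1.007 kg/m³.
Weight W = mg = 12.5 × 9.81 = 122.62 N; in level flight L = W.
Dynamic pressure q = 0.5 × 1.007 × 12.9² = 83.79 Pa.
CL = 2W/(ρv²S) = 2×122.62/(1.007×12.9²×3.48) = 0.4206.
CD = 0.0256 + 0.0633 × 0.4206² = 0.0368.
D = q·S·CD = 83.79 × 3.48 × 0.0368 = 10.73 N

D = 10.7 N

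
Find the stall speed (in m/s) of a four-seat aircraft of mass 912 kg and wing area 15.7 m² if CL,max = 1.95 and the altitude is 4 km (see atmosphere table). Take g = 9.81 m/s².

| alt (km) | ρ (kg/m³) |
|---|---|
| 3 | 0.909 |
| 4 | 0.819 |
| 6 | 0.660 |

V_stall = 26.7 m/s

At 4 km, from the table: ρ = 0.819 kg/m³.
Stall occurs when L = W at CL,max. W = mg = 912 × 9.81 = 8947 N.
From L = ½ρV²S·CL,max = W: V_stall = √(2W/(ρSCL,max)) = √(2·8947/(0.819·15.7·1.95))
V_stall = √713.6 = 26.7 m/s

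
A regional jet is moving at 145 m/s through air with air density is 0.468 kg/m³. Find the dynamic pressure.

q = 4920 Pa

q = ½ρv² = ½ × 0.468 × 145² = 4920 Pa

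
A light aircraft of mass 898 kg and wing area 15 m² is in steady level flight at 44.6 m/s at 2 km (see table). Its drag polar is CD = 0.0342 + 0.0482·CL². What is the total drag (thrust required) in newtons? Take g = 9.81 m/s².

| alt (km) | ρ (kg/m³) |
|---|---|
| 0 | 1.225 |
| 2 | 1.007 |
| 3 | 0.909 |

At 2 km, from the table: ρ = 1.007 kg/m³.
Level flight ⇒ L = W = m·g = 898 × 9.81 = 8809.4 N.
q = ½ρv² = ½ × 1.007 × 44.6² = 1002 Pa.
CL = W/(q·S) = 8809.4 / (1002 × 15) = 0.5864.
CD = 0.0342 + 0.0482 × 0.5864² = 0.05077.
D = q·S·CD = 1002 × 15 × 0.05077 = 762.8 N

D = 763 N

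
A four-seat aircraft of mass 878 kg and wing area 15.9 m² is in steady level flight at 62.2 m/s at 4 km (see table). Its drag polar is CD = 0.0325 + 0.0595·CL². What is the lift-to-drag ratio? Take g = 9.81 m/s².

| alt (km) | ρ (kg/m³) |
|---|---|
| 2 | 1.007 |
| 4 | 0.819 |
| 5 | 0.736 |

At 4 km, from the table: ρ = 0.819 kg/m³.
Level flight ⇒ L = W = m·g = 878 × 9.81 = 8613.2 N.
q = ½ρv² = ½ × 0.819 × 62.2² = 1584 Pa.
CL = 2W/(ρv²S) = 2×8613.2/(0.819×62.2²×15.9) = 0.3419.
CD = 0.0325 + 0.0595 × 0.3419² = 0.03946.
L/D = CL/CD = 0.3419 / 0.03946 = 8.67

L/D = 8.67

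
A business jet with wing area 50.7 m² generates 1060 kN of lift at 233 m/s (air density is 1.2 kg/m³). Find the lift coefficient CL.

CL = 0.642

From L = ½ρv²S·CL, rearranging gives CL = 2L/(ρv²S).
CL = 2 × 1.06×10^6 / (1.2 × 233² × 50.7) = 0.642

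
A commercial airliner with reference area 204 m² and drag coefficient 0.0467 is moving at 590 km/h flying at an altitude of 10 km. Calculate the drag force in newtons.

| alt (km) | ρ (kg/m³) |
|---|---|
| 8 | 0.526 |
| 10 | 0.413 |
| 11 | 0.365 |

D = 52800 N

At 10 km, from the table: ρ = 0.413 kg/m³.
Convert speed: v = 590 km/h ÷ 3.6 = 163.9 m/s.
D = ½ρv²S·CD = ½ × 0.413 × 163.9² × 204 × 0.0467 = 52800 N ≈ 52.8 kN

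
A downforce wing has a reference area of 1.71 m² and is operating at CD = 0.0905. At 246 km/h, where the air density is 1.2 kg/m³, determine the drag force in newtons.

Convert speed: v = 246 km/h ÷ 3.6 = 68.33 m/s.
Dynamic pressure q = ½ρv² = ½ × 1.2 × 68.33² = 2802 Pa.
D = q·S·CD = 2802 × 1.71 × 0.0905 = 434 N

D = 434 N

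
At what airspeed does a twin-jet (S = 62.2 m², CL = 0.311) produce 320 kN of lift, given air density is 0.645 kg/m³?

L = ½ρv²S·CL ⇒ v = √(2L/(ρ·S·CL))
v = √(2 × 3.2×10^5 / (0.645 × 62.2 × 0.311)) = √51290 = 226 m/s

v = 226 m/s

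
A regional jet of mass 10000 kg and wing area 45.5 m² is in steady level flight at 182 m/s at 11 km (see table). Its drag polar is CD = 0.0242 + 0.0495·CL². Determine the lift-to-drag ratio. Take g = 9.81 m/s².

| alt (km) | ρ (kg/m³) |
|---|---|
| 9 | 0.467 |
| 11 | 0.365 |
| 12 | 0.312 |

At 11 km, from the table: ρ = 0.365 kg/m³.
In steady level flight, lift balances weight: W = mg = 10000 × 9.81 = 98100 N.
q = ½ρv² = ½ × 0.365 × 182² = 6045 Pa.
Required CL = L/(qS) = 98100/(6045·45.5) = 0.3567.
CD = 0.0242 + 0.0495 × 0.3567² = 0.0305.
L/D = CL/CD = 0.3567 / 0.0305 = 11.7

L/D = 11.7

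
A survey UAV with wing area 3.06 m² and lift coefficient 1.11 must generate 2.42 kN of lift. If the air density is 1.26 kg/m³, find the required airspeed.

L = ½ρv²S·CL ⇒ v = √(2L/(ρ·S·CL))
v = √(2 × 2420 / (1.26 × 3.06 × 1.11)) = √1131 = 33.6 m/s

v = 33.6 m/s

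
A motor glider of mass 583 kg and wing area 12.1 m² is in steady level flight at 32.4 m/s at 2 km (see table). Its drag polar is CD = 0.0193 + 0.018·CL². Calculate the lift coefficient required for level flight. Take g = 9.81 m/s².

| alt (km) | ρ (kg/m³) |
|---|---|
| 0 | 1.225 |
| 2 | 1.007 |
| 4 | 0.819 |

At 2 km, from the table: ρ = 1.007 kg/m³.
In steady level flight, lift balances weight: W = mg = 583 × 9.81 = 5719.2 N.
q = ½ρv² = ½ × 1.007 × 32.4² = 528.6 Pa.
CL = 2W/(ρv²S) = 2×5719.2/(1.007×32.4²×12.1) = 0.8943.

CL = 0.894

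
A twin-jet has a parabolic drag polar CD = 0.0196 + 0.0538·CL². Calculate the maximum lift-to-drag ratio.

For CD = CD0 + K·CL², (L/D)max occurs at CL* = √(CD0/K) and equals 1/(2√(K·CD0)).
(L/D)max = 1/(2√(0.0538 × 0.0196)) = 1/(2 × 0.03247) = 15.4

(L/D)max = 15.4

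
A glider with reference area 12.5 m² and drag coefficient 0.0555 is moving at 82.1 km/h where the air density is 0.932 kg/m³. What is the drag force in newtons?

Convert speed: v = 82.1 km/h ÷ 3.6 = 22.81 m/s.
Dynamic pressure q = ½ρv² = ½ × 0.932 × 22.81² = 242.4 Pa.
D = q·S·CD = 242.4 × 12.5 × 0.0555 = 168 N

D = 168 N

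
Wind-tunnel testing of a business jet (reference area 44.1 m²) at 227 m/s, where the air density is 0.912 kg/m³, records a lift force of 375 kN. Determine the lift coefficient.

From L = ½ρv²S·CL, rearranging gives CL = 2L/(ρv²S).
CL = 2 × 3.75×10^5 / (0.912 × 227² × 44.1) = 0.362

CL = 0.362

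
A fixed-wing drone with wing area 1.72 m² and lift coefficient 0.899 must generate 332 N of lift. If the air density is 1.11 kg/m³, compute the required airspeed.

v = 19.7 m/s

L = ½ρv²S·CL ⇒ v = √(2L/(ρ·S·CL))
v = √(2 × 332 / (1.11 × 1.72 × 0.899)) = √386.9 = 19.7 m/s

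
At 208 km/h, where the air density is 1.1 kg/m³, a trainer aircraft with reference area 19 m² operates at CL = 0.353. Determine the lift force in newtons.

L = 12300 N

Convert speed: v = 208 km/h ÷ 3.6 = 57.78 m/s.
L = ½ρv²S·CL = ½ × 1.1 × 57.78² × 19 × 0.353 = 12300 N ≈ 12.3 kN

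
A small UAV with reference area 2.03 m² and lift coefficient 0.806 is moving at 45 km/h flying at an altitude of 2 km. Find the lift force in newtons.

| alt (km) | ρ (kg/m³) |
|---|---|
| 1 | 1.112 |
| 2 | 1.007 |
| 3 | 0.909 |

At 2 km, from the table: ρ = 1.007 kg/m³.
Convert speed: v = 45 km/h ÷ 3.6 = 12.5 m/s.
L = ½ρv²S·CL = ½ × 1.007 × 12.5² × 2.03 × 0.806 = 129 N

L = 129 N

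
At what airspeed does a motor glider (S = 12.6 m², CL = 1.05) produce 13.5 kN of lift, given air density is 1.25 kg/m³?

L = ½ρv²S·CL ⇒ v = √(2L/(ρ·S·CL))
v = √(2 × 13500 / (1.25 × 12.6 × 1.05)) = √1633 = 40.4 m/s

v = 40.4 m/s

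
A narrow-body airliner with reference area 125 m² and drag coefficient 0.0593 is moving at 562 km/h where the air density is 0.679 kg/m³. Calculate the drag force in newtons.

Convert speed: v = 562 km/h ÷ 3.6 = 156.1 m/s.
Dynamic pressure q = ½ρv² = ½ × 0.679 × 156.1² = 8274 Pa.
D = q·S·CD = 8274 × 125 × 0.0593 = 61300 N ≈ 61.3 kN

D = 61300 N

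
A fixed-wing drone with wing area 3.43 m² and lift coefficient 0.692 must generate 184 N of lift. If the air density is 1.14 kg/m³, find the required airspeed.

v = 11.7 m/s

L = ½ρv²S·CL ⇒ v = √(2L/(ρ·S·CL))
v = √(2 × 184 / (1.14 × 3.43 × 0.692)) = √136 = 11.7 m/s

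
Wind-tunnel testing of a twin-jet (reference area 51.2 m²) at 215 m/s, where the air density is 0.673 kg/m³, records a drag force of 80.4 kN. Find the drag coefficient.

CD = 0.101

From D = ½ρv²S·CD, rearranging gives CD = 2D/(ρv²S).
CD = 2 × 80400 / (0.673 × 215² × 51.2) = 0.101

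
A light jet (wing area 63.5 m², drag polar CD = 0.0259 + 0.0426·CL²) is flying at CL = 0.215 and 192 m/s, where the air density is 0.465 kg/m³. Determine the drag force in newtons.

D = 15200 N

CD = 0.0259 + 0.0426 × 0.215² = 0.02787
D = ½ρv²S·CD = ½ × 0.465 × 192² × 63.5 × 0.02787 = 15200 N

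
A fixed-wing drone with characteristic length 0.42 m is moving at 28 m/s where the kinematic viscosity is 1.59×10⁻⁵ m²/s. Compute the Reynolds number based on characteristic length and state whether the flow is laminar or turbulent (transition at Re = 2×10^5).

Re = v·c/ν = 28 × 0.42 / (1.59×10⁻⁵) = 7.4×10^5
Since 7.4×10^5 > 2×10^5, the flow is turbulent.

Re = 7.4×10^5 (turbulent)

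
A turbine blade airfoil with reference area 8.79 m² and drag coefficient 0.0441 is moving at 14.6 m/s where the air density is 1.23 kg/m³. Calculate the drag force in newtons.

D = 50.8 N

D = ½ρv²S·CD = ½ × 1.23 × 14.6² × 8.79 × 0.0441 = 50.8 N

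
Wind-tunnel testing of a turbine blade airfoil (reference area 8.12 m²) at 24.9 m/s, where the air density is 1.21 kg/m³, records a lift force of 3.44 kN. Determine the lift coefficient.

From L = ½ρv²S·CL, rearranging gives CL = 2L/(ρv²S).
CL = 2 × 3440 / (1.21 × 24.9² × 8.12) = 1.13

CL = 1.13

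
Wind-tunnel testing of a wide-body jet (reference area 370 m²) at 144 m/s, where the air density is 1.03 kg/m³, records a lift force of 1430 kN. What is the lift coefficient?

From L = ½ρv²S·CL, rearranging gives CL = 2L/(ρv²S).
CL = 2 × 1.43×10^6 / (1.03 × 144² × 370) = 0.362

CL = 0.362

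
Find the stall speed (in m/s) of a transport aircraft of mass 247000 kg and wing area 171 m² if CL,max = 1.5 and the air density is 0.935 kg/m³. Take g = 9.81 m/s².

Stall occurs when L = W at CL,max. W = mg = 247000 × 9.81 = 2.423×10^6 N.
From L = ½ρV²S·CL,max = W: V_stall = √(2W/(ρSCL,max)) = √(2·2.423×10^6/(0.935·171·1.5))
V_stall = √20210 = 142 m/s

V_stall = 142 m/s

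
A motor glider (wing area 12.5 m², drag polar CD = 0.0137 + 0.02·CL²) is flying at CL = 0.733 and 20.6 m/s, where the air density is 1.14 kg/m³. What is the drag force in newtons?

D = 73.9 N

CD = 0.0137 + 0.02 × 0.733² = 0.02445
D = ½ρv²S·CD = ½ × 1.14 × 20.6² × 12.5 × 0.02445 = 73.9 N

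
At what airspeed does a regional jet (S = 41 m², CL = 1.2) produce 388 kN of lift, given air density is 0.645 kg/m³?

L = ½ρv²S·CL ⇒ v = √(2L/(ρ·S·CL))
v = √(2 × 3.88×10^5 / (0.645 × 41 × 1.2)) = √24450 = 156 m/s

v = 156 m/s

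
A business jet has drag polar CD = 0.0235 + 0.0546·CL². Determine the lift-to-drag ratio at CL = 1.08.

L/D = 12.4

CD = 0.0235 + 0.0546 × 1.08² = 0.08719
L/D = CL/CD = 1.08 / 0.08719 = 12.4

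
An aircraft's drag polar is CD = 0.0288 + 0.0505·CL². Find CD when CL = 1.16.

CD = 0.0968

CD = 0.0288 + 0.0505 × 1.16² = 0.0288 + 0.06795 = 0.0968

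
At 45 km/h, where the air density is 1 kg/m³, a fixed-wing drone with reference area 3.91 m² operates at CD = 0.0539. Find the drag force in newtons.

D = 16.5 N

Convert speed: v = 45 km/h ÷ 3.6 = 12.5 m/s.
D = ½ρv²S·CD = ½ × 1 × 12.5² × 3.91 × 0.0539 = 16.5 N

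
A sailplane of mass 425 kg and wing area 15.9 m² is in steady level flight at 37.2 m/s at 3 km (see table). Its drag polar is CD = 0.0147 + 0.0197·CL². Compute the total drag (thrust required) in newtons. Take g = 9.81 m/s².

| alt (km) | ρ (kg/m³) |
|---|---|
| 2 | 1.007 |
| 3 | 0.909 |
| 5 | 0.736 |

At 3 km, from the table: ρ = 0.909 kg/m³.
Level flight ⇒ L = W = m·g = 425 × 9.81 = 4169.2 N.
Dynamic pressure q = 0.5 × 0.909 × 37.2² = 629 Pa.
Required CL = L/(qS) = 4169.2/(629·15.9) = 0.4169.
CD = 0.0147 + 0.0197 × 0.4169² = 0.01812.
D = q·S·CD = 629 × 15.9 × 0.01812 = 181.2 N

D = 181 N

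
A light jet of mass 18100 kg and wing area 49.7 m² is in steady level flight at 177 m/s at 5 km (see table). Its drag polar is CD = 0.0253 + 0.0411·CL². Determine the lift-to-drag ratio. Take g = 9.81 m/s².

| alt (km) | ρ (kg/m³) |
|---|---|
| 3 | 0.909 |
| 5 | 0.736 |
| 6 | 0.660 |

L/D = 10.6

At 5 km, from the table: ρ = 0.736 kg/m³.
In steady level flight, lift balances weight: W = mg = 18100 × 9.81 = 1.7756×10^5 N.
q = ½ρv² = ½ × 0.736 × 177² = 11530 Pa.
CL = W/(q·S) = 1.7756×10^5 / (11530 × 49.7) = 0.3099.
CD = 0.0253 + 0.0411 × 0.3099² = 0.02925.
L/D = CL/CD = 0.3099 / 0.02925 = 10.6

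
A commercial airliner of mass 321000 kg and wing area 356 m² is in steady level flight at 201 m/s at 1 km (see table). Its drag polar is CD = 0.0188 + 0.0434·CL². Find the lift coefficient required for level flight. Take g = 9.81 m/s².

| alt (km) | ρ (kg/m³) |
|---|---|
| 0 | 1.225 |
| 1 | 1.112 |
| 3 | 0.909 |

At 1 km, from the table: ρ = 1.112 kg/m³.
Level flight ⇒ L = W = m·g = 321000 × 9.81 = 3.149×10^6 N.
q = ½ρv² = ½ × 1.112 × 201² = 22460 Pa.
CL = W/(q·S) = 3.149×10^6 / (22460 × 356) = 0.3938.

CL = 0.394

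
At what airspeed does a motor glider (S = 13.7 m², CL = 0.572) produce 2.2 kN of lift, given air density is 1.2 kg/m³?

v = 21.6 m/s

L = ½ρv²S·CL ⇒ v = √(2L/(ρ·S·CL))
v = √(2 × 2200 / (1.2 × 13.7 × 0.572)) = √467.9 = 21.6 m/s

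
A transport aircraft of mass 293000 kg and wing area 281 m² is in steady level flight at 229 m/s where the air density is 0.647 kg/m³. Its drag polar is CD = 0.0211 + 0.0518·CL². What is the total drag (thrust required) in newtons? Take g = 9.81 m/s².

In steady level flight, lift balances weight: W = mg = 293000 × 9.81 = 2.8743×10^6 N.
q = ½ρv² = ½ × 0.647 × 229² = 16960 Pa.
CL = 2W/(ρv²S) = 2×2.8743×10^6/(0.647×229²×281) = 0.603.
CD = 0.0211 + 0.0518 × 0.603² = 0.03993.
D = q·S·CD = 16960 × 281 × 0.03993 = 1.904×10^5 N

D = 1.9×10^5 N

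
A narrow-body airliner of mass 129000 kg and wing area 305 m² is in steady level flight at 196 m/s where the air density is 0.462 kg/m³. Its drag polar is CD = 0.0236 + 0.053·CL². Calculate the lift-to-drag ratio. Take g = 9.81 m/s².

L/D = 13.3

In steady level flight, lift balances weight: W = mg = 129000 × 9.81 = 1.2655×10^6 N.
Dynamic pressure q = 0.5 × 0.462 × 196² = 8874 Pa.
CL = W/(q·S) = 1.2655×10^6 / (8874 × 305) = 0.4676.
CD = 0.0236 + 0.053 × 0.4676² = 0.03519.
L/D = CL/CD = 0.4676 / 0.03519 = 13.3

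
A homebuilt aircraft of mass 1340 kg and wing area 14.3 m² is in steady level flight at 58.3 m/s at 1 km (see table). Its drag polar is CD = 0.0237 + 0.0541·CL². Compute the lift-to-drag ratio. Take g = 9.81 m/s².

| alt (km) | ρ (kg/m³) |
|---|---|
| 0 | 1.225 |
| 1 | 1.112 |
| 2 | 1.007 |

At 1 km, from the table: ρ = 1.112 kg/m³.
Level flight ⇒ L = W = m·g = 1340 × 9.81 = 13145 N.
Dynamic pressure q = 0.5 × 1.112 × 58.3² = 1890 Pa.
Required CL = L/(qS) = 13145/(1890·14.3) = 0.4864.
CD = 0.0237 + 0.0541 × 0.4864² = 0.0365.
L/D = CL/CD = 0.4864 / 0.0365 = 13.3

L/D = 13.3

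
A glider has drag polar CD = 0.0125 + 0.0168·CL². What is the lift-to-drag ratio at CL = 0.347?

L/D = 23.9

CD = 0.0125 + 0.0168 × 0.347² = 0.01452
L/D = CL/CD = 0.347 / 0.01452 = 23.9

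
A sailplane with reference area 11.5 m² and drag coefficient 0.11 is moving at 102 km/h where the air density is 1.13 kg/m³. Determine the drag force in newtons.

D = 574 N

Convert speed: v = 102 km/h ÷ 3.6 = 28.33 m/s.
Dynamic pressure q = ½ρv² = ½ × 1.13 × 28.33² = 453.6 Pa.
D = q·S·CD = 453.6 × 11.5 × 0.11 = 574 N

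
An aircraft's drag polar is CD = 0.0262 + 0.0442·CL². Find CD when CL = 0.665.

CD = 0.0262 + 0.0442 × 0.665² = 0.0262 + 0.01955 = 0.0457

CD = 0.0457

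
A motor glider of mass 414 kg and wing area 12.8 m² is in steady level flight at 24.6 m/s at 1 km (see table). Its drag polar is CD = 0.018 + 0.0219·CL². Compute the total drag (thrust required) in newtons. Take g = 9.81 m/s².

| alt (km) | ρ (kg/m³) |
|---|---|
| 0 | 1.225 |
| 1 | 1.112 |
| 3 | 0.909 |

At 1 km, from the table: ρ = 1.112 kg/m³.
In steady level flight, lift balances weight: W = mg = 414 × 9.81 = 4061.3 N.
Dynamic pressure q = 0.5 × 1.112 × 24.6² = 336.5 Pa.
CL = W/(q·S) = 4061.3 / (336.5 × 12.8) = 0.943.
CD = 0.018 + 0.0219 × 0.943² = 0.03747.
D = q·S·CD = 336.5 × 12.8 × 0.03747 = 161.4 N

D = 161 N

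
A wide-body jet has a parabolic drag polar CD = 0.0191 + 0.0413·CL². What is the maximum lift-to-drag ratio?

For CD = CD0 + K·CL², (L/D)max occurs at CL* = √(CD0/K) and equals 1/(2√(K·CD0)).
(L/D)max = 1/(2√(0.0413 × 0.0191)) = 1/(2 × 0.02809) = 17.8

(L/D)max = 17.8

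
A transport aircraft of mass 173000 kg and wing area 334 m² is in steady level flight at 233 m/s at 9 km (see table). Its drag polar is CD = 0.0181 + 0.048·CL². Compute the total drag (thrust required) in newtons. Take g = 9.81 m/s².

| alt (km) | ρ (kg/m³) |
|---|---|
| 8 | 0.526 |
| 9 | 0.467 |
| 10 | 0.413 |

D = 1.09×10^5 N

At 9 km, from the table: ρ = 0.467 kg/m³.
In steady level flight, lift balances weight: W = mg = 173000 × 9.81 = 1.6971×10^6 N.
q = ½ρv² = ½ × 0.467 × 233² = 12680 Pa.
CL = 2W/(ρv²S) = 2×1.6971×10^6/(0.467×233²×334) = 0.4008.
CD = 0.0181 + 0.048 × 0.4008² = 0.02581.
D = q·S·CD = 12680 × 334 × 0.02581 = 1.093×10^5 N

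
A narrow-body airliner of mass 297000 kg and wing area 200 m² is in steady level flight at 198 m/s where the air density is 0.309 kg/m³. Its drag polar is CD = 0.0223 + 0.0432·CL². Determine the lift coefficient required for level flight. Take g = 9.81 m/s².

Weight W = mg = 297000 × 9.81 = 2.9136×10^6 N; in level flight L = W.
q = ½ρv² = ½ × 0.309 × 198² = 6057 Pa.
CL = W/(q·S) = 2.9136×10^6 / (6057 × 200) = 2.405.

CL = 2.41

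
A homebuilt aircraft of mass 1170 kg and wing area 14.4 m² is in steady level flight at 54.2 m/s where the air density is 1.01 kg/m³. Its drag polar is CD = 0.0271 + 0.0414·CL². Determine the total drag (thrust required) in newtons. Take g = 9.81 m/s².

D = 834 N

Weight W = mg = 1170 × 9.81 = 11478 N; in level flight L = W.
q = ½ρv² = ½ × 1.01 × 54.2² = 1484 Pa.
Required CL = L/(qS) = 11478/(1484·14.4) = 0.5373.
CD = 0.0271 + 0.0414 × 0.5373² = 0.03905.
D = q·S·CD = 1484 × 14.4 × 0.03905 = 834.2 N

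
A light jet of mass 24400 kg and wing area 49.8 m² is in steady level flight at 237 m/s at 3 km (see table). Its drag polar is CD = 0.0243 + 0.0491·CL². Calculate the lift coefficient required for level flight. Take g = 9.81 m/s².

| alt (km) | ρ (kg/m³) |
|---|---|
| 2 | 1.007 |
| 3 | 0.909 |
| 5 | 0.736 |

CL = 0.188

At 3 km, from the table: ρ = 0.909 kg/m³.
Level flight ⇒ L = W = m·g = 24400 × 9.81 = 2.3936×10^5 N.
Dynamic pressure q = 0.5 × 0.909 × 237² = 25530 Pa.
CL = 2W/(ρv²S) = 2×2.3936×10^5/(0.909×237²×49.8) = 0.1883.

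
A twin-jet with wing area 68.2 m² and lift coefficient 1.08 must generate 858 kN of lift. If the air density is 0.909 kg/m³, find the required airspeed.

L = ½ρv²S·CL ⇒ v = √(2L/(ρ·S·CL))
v = √(2 × 8.58×10^5 / (0.909 × 68.2 × 1.08)) = √25630 = 160 m/s

v = 160 m/s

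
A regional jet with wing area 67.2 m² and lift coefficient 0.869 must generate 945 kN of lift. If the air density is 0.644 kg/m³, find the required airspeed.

L = ½ρv²S·CL ⇒ v = √(2L/(ρ·S·CL))
v = √(2 × 9.45×10^5 / (0.644 × 67.2 × 0.869)) = √50260 = 224 m/s

v = 224 m/s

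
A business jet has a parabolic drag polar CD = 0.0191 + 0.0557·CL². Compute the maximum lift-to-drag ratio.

For CD = CD0 + K·CL², (L/D)max occurs at CL* = √(CD0/K) and equals 1/(2√(K·CD0)).
(L/D)max = 1/(2√(0.0557 × 0.0191)) = 1/(2 × 0.03262) = 15.3

(L/D)max = 15.3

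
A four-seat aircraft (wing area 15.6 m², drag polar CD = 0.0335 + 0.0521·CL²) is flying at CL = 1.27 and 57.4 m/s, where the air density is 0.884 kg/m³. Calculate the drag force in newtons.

CD = 0.0335 + 0.0521 × 1.27² = 0.1175
D = ½ρv²S·CD = ½ × 0.884 × 57.4² × 15.6 × 0.1175 = 2670 N

D = 2670 N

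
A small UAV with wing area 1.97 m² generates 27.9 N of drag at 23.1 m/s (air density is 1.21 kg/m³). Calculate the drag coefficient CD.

CD = 0.0439

From D = ½ρv²S·CD, rearranging gives CD = 2D/(ρv²S).
CD = 2 × 27.9 / (1.21 × 23.1² × 1.97) = 0.0439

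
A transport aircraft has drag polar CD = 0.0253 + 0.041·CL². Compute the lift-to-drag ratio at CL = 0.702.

CD = 0.0253 + 0.041 × 0.702² = 0.0455
L/D = CL/CD = 0.702 / 0.0455 = 15.4

L/D = 15.4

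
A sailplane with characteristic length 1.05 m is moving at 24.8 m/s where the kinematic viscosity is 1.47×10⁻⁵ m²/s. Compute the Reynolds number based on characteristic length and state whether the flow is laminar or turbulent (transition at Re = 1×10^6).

Re = v·c/ν = 24.8 × 1.05 / (1.47×10⁻⁵) = 1.77×10^6
Since 1.77×10^6 > 1×10^6, the flow is turbulent.

Re = 1.77×10^6 (turbulent)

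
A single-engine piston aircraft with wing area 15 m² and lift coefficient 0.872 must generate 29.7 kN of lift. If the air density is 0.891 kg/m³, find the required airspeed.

L = ½ρv²S·CL ⇒ v = √(2L/(ρ·S·CL))
v = √(2 × 29700 / (0.891 × 15 × 0.872)) = √5097 = 71.4 m/s

v = 71.4 m/s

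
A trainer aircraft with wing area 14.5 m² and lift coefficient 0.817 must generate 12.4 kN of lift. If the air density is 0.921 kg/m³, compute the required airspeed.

v = 47.7 m/s

L = ½ρv²S·CL ⇒ v = √(2L/(ρ·S·CL))
v = √(2 × 12400 / (0.921 × 14.5 × 0.817)) = √2273 = 47.7 m/s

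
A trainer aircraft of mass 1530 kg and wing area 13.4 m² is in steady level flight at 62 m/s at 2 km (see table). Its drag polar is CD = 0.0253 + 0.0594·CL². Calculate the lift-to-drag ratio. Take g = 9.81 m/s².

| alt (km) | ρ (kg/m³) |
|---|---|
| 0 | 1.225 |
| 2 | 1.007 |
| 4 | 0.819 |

L/D = 12.8

At 2 km, from the table: ρ = 1.007 kg/m³.
Weight W = mg = 1530 × 9.81 = 15009 N; in level flight L = W.
q = ½ρv² = ½ × 1.007 × 62² = 1935 Pa.
CL = W/(q·S) = 15009 / (1935 × 13.4) = 0.5787.
CD = 0.0253 + 0.0594 × 0.5787² = 0.04519.
L/D = CL/CD = 0.5787 / 0.04519 = 12.8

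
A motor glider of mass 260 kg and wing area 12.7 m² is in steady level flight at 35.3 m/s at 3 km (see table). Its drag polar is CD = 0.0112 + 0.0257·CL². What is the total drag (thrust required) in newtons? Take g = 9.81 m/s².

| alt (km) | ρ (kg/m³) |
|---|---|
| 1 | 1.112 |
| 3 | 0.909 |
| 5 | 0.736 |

At 3 km, from the table: ρ = 0.909 kg/m³.
Level flight ⇒ L = W = m·g = 260 × 9.81 = 2550.6 N.
Dynamic pressure q = 0.5 × 0.909 × 35.3² = 566.3 Pa.
Required CL = L/(qS) = 2550.6/(566.3·12.7) = 0.3546.
CD = 0.0112 + 0.0257 × 0.3546² = 0.01443.
D = q·S·CD = 566.3 × 12.7 × 0.01443 = 103.8 N

D = 104 N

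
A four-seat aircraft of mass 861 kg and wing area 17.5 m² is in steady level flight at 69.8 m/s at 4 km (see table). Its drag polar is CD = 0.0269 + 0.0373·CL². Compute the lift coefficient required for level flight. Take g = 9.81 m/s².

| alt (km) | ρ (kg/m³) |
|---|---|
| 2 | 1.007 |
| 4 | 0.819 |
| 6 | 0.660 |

CL = 0.242

At 4 km, from the table: ρ = 0.819 kg/m³.
Level flight ⇒ L = W = m·g = 861 × 9.81 = 8446.4 N.
Dynamic pressure q = 0.5 × 0.819 × 69.8² = 1995 Pa.
CL = 2W/(ρv²S) = 2×8446.4/(0.819×69.8²×17.5) = 0.2419.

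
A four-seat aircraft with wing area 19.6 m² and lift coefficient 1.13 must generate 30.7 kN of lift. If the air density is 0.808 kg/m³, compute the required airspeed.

L = ½ρv²S·CL ⇒ v = √(2L/(ρ·S·CL))
v = √(2 × 30700 / (0.808 × 19.6 × 1.13)) = √3431 = 58.6 m/s

v = 58.6 m/s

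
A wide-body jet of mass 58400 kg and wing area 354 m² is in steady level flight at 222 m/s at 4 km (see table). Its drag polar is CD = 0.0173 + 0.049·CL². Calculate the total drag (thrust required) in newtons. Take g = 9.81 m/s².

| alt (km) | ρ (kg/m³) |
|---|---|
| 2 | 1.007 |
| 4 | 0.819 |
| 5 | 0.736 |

D = 1.26×10^5 N

At 4 km, from the table: ρ = 0.819 kg/m³.
Level flight ⇒ L = W = m·g = 58400 × 9.81 = 5.729×10^5 N.
Dynamic pressure q = 0.5 × 0.819 × 222² = 20180 Pa.
Required CL = L/(qS) = 5.729×10^5/(20180·354) = 0.08019.
CD = 0.0173 + 0.049 × 0.08019² = 0.01762.
D = q·S·CD = 20180 × 354 × 0.01762 = 1.258×10^5 N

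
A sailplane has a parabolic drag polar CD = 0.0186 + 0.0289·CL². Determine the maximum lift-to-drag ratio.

For CD = CD0 + K·CL², (L/D)max occurs at CL* = √(CD0/K) and equals 1/(2√(K·CD0)).
(L/D)max = 1/(2√(0.0289 × 0.0186)) = 1/(2 × 0.02318) = 21.6

(L/D)max = 21.6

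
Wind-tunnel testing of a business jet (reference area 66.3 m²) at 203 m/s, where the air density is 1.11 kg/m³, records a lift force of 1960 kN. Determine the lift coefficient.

CL = 1.29

From L = ½ρv²S·CL, rearranging gives CL = 2L/(ρv²S).
CL = 2 × 1.96×10^6 / (1.11 × 203² × 66.3) = 1.29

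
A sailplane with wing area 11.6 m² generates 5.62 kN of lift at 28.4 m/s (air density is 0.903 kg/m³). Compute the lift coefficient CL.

CL = 1.33

From L = ½ρv²S·CL, rearranging gives CL = 2L/(ρv²S).
CL = 2 × 5620 / (0.903 × 28.4² × 11.6) = 1.33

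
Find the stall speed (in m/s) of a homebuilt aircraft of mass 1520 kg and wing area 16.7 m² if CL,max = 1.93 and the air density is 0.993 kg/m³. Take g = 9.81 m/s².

At stall, lift equals weight: L = W = m·g = 1520 × 9.81 = 14910 N.
From L = ½ρV²S·CL,max = W: V_stall = √(2W/(ρSCL,max)) = √(2·14910/(0.993·16.7·1.93))
V_stall = √931.8 = 30.5 m/s

V_stall = 30.5 m/s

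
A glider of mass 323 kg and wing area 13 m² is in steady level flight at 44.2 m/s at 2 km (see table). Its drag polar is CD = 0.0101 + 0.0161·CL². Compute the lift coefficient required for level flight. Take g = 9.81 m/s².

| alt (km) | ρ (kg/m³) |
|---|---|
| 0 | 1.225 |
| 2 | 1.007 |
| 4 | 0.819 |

At 2 km, from the table: ρ = 1.007 kg/m³.
Level flight ⇒ L = W = m·g = 323 × 9.81 = 3168.6 N.
Dynamic pressure q = 0.5 × 1.007 × 44.2² = 983.7 Pa.
Required CL = L/(qS) = 3168.6/(983.7·13) = 0.2478.

CL = 0.248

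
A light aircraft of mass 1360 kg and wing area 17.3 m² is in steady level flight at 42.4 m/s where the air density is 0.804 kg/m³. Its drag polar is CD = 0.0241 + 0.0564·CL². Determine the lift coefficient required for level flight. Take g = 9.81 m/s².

CL = 1.07

In steady level flight, lift balances weight: W = mg = 1360 × 9.81 = 13342 N.
Dynamic pressure q = 0.5 × 0.804 × 42.4² = 722.7 Pa.
CL = 2W/(ρv²S) = 2×13342/(0.804×42.4²×17.3) = 1.067.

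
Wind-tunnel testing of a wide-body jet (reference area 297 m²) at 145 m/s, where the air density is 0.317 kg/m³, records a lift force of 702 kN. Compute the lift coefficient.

From L = ½ρv²S·CL, rearranging gives CL = 2L/(ρv²S).
CL = 2 × 7.02×10^5 / (0.317 × 145² × 297) = 0.709

CL = 0.709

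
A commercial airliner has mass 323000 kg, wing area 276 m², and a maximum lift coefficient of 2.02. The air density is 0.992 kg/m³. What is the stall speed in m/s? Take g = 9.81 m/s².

V_stall = 107 m/s

Stall occurs when L = W at CL,max. W = mg = 323000 × 9.81 = 3.169×10^6 N.
From L = ½ρV²S·CL,max = W: V_stall = √(2W/(ρSCL,max)) = √(2·3.169×10^6/(0.992·276·2.02))
V_stall = √11460 = 107 m/s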